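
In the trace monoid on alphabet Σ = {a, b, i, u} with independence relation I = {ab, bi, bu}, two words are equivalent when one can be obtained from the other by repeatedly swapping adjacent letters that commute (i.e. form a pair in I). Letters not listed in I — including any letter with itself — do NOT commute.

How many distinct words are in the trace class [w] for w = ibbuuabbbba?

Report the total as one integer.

#0=i has no predecessor
#1=b has no predecessor
#2=b depends on [1:b]
#3=u depends on [0:i]
#4=u depends on [3:u]
#5=a depends on [4:u]
#6=b depends on [2:b]
#7=b depends on [6:b]
#8=b depends on [7:b]
#9=b depends on [8:b]
#10=a depends on [5:a]
sources: [0:i, 1:b]
N(rest) = Σ N(rest − s) over sources s of rest; N(one piece) = 1:
  size 1 → [9]=1  [10]=1
  size 2 → [5,10]=1  [8,9]=1  [9,10]=2
  size 3 → [4,5,10]=1  [5,9,10]=3  [7,8,9]=1  [8,9,10]=3
  size 4 → [3,4,5,10]=1  [4,5,9,10]=4  [5,8,9,10]=6  [6,7,8,9]=1  [7,8,9,10]=4
  size 5 → [0,3,4,5,10]=1  [2,6,7,8,9]=1  [3,4,5,9,10]=5  [4,5,8,9,10]=10  [5,7,8,9,10]=10  [6,7,8,9,10]=5
  size 6 → [0,3,4,5,9,10]=6  [1,2,6,7,8,9]=1  [2,6,7,8,9,10]=6  [3,4,5,8,9,10]=15  [4,5,7,8,9,10]=20  [5,6,7,8,9,10]=15
  size 7 → [0,3,4,5,8,9,10]=21  [1,2,6,7,8,9,10]=7  [2,5,6,7,8,9,10]=21  [3,4,5,7,8,9,10]=35  [4,5,6,7,8,9,10]=35
  size 8 → [0,3,4,5,7,8,9,10]=56  [1,2,5,6,7,8,9,10]=28  [2,4,5,6,7,8,9,10]=56  [3,4,5,6,7,8,9,10]=70
  size 9 → [0,3,4,5,6,7,8,9,10]=126  [1,2,4,5,6,7,8,9,10]=84  [2,3,4,5,6,7,8,9,10]=126
  first=0(i) contributes 210
  first=1(b) contributes 252
|[w]| = 462

462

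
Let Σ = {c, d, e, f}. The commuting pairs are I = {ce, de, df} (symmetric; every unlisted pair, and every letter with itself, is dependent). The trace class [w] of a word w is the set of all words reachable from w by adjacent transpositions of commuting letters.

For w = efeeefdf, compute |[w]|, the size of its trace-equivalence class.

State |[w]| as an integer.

0(e) covers ∅
1(f) covers 0:e
2(e) covers 1:f
3(e) covers 2:e
4(e) covers 3:e
5(f) covers 4:e
6(d) covers ∅
7(f) covers 5:f
floor of heap: 0:e, 6:d
completions by unplaced set U, small U first (add the entries for U minus each lowest piece of U):
  |U|=1: {6}:1  {7}:1
  |U|=2: {5,7}:1  {6,7}:2
  |U|=3: {4,5,7}:1  {5,6,7}:3
  |U|=4: {3,4,5,7}:1  {4,5,6,7}:4
  |U|=5: {2,3,4,5,7}:1  {3,4,5,6,7}:5
  |U|=6: {1,2,3,4,5,7}:1  {2,3,4,5,6,7}:6
  start at 0(e): 7
  start at 6(d): 1
sum over floor = 8

8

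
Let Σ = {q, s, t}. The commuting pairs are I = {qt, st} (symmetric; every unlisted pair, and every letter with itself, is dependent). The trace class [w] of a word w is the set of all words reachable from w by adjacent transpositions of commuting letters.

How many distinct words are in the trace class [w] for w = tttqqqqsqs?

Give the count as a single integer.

120

#0=t has no predecessor
#1=t depends on [0:t]
#2=t depends on [1:t]
#3=q has no predecessor
#4=q depends on [3:q]
#5=q depends on [4:q]
#6=q depends on [5:q]
#7=s depends on [6:q]
#8=q depends on [7:s]
#9=s depends on [8:q]
sources: [0:t, 3:q]
N(rest) = Σ N(rest − s) over sources s of rest; N(one piece) = 1:
  size 1 → [2]=1  [9]=1
  size 2 → [1,2]=1  [2,9]=2  [8,9]=1
  size 3 → [0,1,2]=1  [1,2,9]=3  [2,8,9]=3  [7,8,9]=1
  size 4 → [0,1,2,9]=4  [1,2,8,9]=6  [2,7,8,9]=4  [6,7,8,9]=1
  size 5 → [0,1,2,8,9]=10  [1,2,7,8,9]=10  [2,6,7,8,9]=5  [5,6,7,8,9]=1
  size 6 → [0,1,2,7,8,9]=20  [1,2,6,7,8,9]=15  [2,5,6,7,8,9]=6  [4,5,6,7,8,9]=1
  size 7 → [0,1,2,6,7,8,9]=35  [1,2,5,6,7,8,9]=21  [2,4,5,6,7,8,9]=7  [3,4,5,6,7,8,9]=1
  size 8 → [0,1,2,5,6,7,8,9]=56  [1,2,4,5,6,7,8,9]=28  [2,3,4,5,6,7,8,9]=8
  first=0(t) contributes 36
  first=3(q) contributes 84
|[w]| = 120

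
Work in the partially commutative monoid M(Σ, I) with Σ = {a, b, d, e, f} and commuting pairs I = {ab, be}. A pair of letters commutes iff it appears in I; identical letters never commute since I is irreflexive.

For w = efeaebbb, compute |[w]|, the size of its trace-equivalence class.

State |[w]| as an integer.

20

0(e) covers ∅
1(f) covers 0:e
2(e) covers 1:f
3(a) covers 2:e
4(e) covers 3:a
5(b) covers 1:f
6(b) covers 5:b
7(b) covers 6:b
floor of heap: 0:e
completions by unplaced set U, small U first (add the entries for U minus each lowest piece of U):
  |U|=1: {4}:1  {7}:1
  |U|=2: {3,4}:1  {4,7}:2  {6,7}:1
  |U|=3: {2,3,4}:1  {3,4,7}:3  {4,6,7}:3  {5,6,7}:1
  |U|=4: {2,3,4,7}:4  {3,4,6,7}:6  {4,5,6,7}:4
  |U|=5: {2,3,4,6,7}:10  {3,4,5,6,7}:10
  |U|=6: {2,3,4,5,6,7}:20
  start at 0(e): 20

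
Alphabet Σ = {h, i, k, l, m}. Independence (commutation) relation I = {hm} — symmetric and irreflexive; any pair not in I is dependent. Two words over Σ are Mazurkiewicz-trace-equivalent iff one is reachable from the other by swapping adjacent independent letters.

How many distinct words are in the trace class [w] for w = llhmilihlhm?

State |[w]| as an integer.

4

0(l) covers ∅
1(l) covers 0:l
2(h) covers 1:l
3(m) covers 1:l
4(i) covers 2:h, 3:m
5(l) covers 4:i
6(i) covers 5:l
7(h) covers 6:i
8(l) covers 7:h
9(h) covers 8:l
10(m) covers 8:l
floor of heap: 0:l
completions by unplaced set U, small U first (add the entries for U minus each lowest piece of U):
  |U|=1: {9}:1  {10}:1
  |U|=2: {9,10}:2
  |U|=3: {8,9,10}:2
  |U|=4: {7,8,9,10}:2
  |U|=5: {6,7,8,9,10}:2
  |U|=6: {5,6,7,8,9,10}:2
  |U|=7: {4,5,6,7,8,9,10}:2
  |U|=8: {2,4,5,6,7,8,9,10}:2  {3,4,5,6,7,8,9,10}:2
  |U|=9: {2,3,4,5,6,7,8,9,10}:4
  start at 0(l): 4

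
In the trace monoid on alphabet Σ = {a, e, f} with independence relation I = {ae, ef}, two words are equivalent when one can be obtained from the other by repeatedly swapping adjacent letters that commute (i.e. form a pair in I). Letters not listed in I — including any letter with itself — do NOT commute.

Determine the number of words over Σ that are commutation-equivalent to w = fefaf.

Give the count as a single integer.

5

0(f) covers ∅
1(e) covers ∅
2(f) covers 0:f
3(a) covers 2:f
4(f) covers 3:a
floor of heap: 0:f, 1:e
completions by unplaced set U, small U first (add the entries for U minus each lowest piece of U):
  |U|=1: {1}:1  {4}:1
  |U|=2: {1,4}:2  {3,4}:1
  |U|=3: {1,3,4}:3  {2,3,4}:1
  start at 0(f): 4
  start at 1(e): 1
sum over floor = 5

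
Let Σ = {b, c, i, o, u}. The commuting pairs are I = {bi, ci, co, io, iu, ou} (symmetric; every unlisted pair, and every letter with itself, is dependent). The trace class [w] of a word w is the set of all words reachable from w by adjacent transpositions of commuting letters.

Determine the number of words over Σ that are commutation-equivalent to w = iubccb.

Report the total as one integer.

piece 0:i — minimal
piece 1:u — minimal
piece 2:b rests on {1:u}
piece 3:c rests on {2:b}
piece 4:c rests on {3:c}
piece 5:b rests on {4:c}
minimal pieces: {0:i, 1:u}
ways to finish when only these pieces remain (= sum over removing one remaining piece with nothing left below it):
  1 left: {0}→1  {5}→1
  2 left: {0,5}→2  {4,5}→1
  3 left: {0,4,5}→3  {3,4,5}→1
  4 left: {0,3,4,5}→4  {2,3,4,5}→1
  placing 0:i first → 1 extensions
  placing 1:u first → 5 extensions
total linear extensions = 6

6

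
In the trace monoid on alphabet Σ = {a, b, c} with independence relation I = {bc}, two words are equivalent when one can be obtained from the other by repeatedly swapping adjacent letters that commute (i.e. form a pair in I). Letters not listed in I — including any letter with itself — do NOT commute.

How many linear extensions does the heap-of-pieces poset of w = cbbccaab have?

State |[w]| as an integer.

10

piece 0:c — minimal
piece 1:b — minimal
piece 2:b rests on {1:b}
piece 3:c rests on {0:c}
piece 4:c rests on {3:c}
piece 5:a rests on {2:b, 4:c}
piece 6:a rests on {5:a}
piece 7:b rests on {6:a}
minimal pieces: {0:c, 1:b}
ways to finish when only these pieces remain (= sum over removing one remaining piece with nothing left below it):
  1 left: {7}→1
  2 left: {6,7}→1
  3 left: {5,6,7}→1
  4 left: {2,5,6,7}→1  {4,5,6,7}→1
  5 left: {1,2,5,6,7}→1  {2,4,5,6,7}→2  {3,4,5,6,7}→1
  6 left: {0,3,4,5,6,7}→1  {1,2,4,5,6,7}→3  {2,3,4,5,6,7}→3
  placing 0:c first → 6 extensions
  placing 1:b first → 4 extensions
total linear extensions = 10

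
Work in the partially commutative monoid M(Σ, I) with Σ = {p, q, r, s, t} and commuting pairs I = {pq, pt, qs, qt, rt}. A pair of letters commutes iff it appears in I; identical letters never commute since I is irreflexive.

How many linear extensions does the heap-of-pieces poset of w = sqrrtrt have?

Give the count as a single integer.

0(s) covers ∅
1(q) covers ∅
2(r) covers 0:s, 1:q
3(r) covers 2:r
4(t) covers 0:s
5(r) covers 3:r
6(t) covers 4:t
floor of heap: 0:s, 1:q
completions by unplaced set U, small U first (add the entries for U minus each lowest piece of U):
  |U|=1: {5}:1  {6}:1
  |U|=2: {3,5}:1  {4,6}:1  {5,6}:2
  |U|=3: {2,3,5}:1  {3,5,6}:3  {4,5,6}:3
  |U|=4: {1,2,3,5}:1  {2,3,5,6}:4  {3,4,5,6}:6
  |U|=5: {1,2,3,5,6}:5  {2,3,4,5,6}:10
  start at 0(s): 15
  start at 1(q): 10
sum over floor = 25

25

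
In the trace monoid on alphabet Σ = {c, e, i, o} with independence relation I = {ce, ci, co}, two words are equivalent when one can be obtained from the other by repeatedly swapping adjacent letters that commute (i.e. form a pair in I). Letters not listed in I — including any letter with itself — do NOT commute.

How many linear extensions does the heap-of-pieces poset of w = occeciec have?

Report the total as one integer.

0(o) covers ∅
1(c) covers ∅
2(c) covers 1:c
3(e) covers 0:o
4(c) covers 2:c
5(i) covers 3:e
6(e) covers 5:i
7(c) covers 4:c
floor of heap: 0:o, 1:c
completions by unplaced set U, small U first (add the entries for U minus each lowest piece of U):
  |U|=1: {6}:1  {7}:1
  |U|=2: {4,7}:1  {5,6}:1  {6,7}:2
  |U|=3: {2,4,7}:1  {3,5,6}:1  {4,6,7}:3  {5,6,7}:3
  |U|=4: {0,3,5,6}:1  {1,2,4,7}:1  {2,4,6,7}:4  {3,5,6,7}:4  {4,5,6,7}:6
  |U|=5: {0,3,5,6,7}:5  {1,2,4,6,7}:5  {2,4,5,6,7}:10  {3,4,5,6,7}:10
  |U|=6: {0,3,4,5,6,7}:15  {1,2,4,5,6,7}:15  {2,3,4,5,6,7}:20
  start at 0(o): 35
  start at 1(c): 35
sum over floor = 70

70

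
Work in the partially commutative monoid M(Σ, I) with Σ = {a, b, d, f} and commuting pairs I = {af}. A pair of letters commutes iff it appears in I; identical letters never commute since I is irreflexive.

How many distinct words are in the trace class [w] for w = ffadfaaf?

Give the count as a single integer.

drop 0:f onto floor
drop 1:f onto {0:f}
drop 2:a onto floor
drop 3:d onto {1:f, 2:a}
drop 4:f onto {3:d}
drop 5:a onto {3:d}
drop 6:a onto {5:a}
drop 7:f onto {4:f}
ground layer = {0:f, 2:a}
drop-orders for the pieces not yet dropped (sum over which currently-grounded one goes next):
  1 to go: {6} 1  {7} 1
  2 to go: {4,7} 1  {5,6} 1  {6,7} 2
  3 to go: {4,6,7} 3  {5,6,7} 3
  4 to go: {4,5,6,7} 6
  5 to go: {3,4,5,6,7} 6
  6 to go: {1,3,4,5,6,7} 6  {2,3,4,5,6,7} 6
  if 0:f drops first: 12 orders
  if 2:a drops first: 6 orders
heap linearizations: 18

18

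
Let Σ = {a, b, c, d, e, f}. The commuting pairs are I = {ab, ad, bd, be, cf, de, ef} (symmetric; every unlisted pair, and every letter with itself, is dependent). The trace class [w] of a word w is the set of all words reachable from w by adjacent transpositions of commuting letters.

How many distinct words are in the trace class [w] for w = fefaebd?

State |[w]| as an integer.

drop 0:f onto floor
drop 1:e onto floor
drop 2:f onto {0:f}
drop 3:a onto {1:e, 2:f}
drop 4:e onto {3:a}
drop 5:b onto {2:f}
drop 6:d onto {2:f}
ground layer = {0:f, 1:e}
drop-orders for the pieces not yet dropped (sum over which currently-grounded one goes next):
  1 to go: {4} 1  {5} 1  {6} 1
  2 to go: {3,4} 1  {4,5} 2  {4,6} 2  {5,6} 2
  3 to go: {1,3,4} 1  {3,4,5} 3  {3,4,6} 3  {4,5,6} 6
  4 to go: {1,3,4,5} 4  {1,3,4,6} 4  {3,4,5,6} 12
  5 to go: {1,3,4,5,6} 20  {2,3,4,5,6} 12
  if 0:f drops first: 32 orders
  if 1:e drops first: 12 orders
heap linearizations: 44

44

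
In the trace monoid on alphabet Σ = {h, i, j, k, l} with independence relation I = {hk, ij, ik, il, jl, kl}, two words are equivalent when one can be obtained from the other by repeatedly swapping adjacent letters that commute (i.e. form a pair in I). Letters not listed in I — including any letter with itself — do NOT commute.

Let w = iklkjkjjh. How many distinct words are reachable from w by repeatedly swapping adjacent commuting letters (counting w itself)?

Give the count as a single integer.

56

piece 0:i — minimal
piece 1:k — minimal
piece 2:l — minimal
piece 3:k rests on {1:k}
piece 4:j rests on {3:k}
piece 5:k rests on {4:j}
piece 6:j rests on {5:k}
piece 7:j rests on {6:j}
piece 8:h rests on {0:i, 2:l, 7:j}
minimal pieces: {0:i, 1:k, 2:l}
ways to finish when only these pieces remain (= sum over removing one remaining piece with nothing left below it):
  1 left: {8}→1
  2 left: {0,8}→1  {2,8}→1  {7,8}→1
  3 left: {0,2,8}→2  {0,7,8}→2  {2,7,8}→2  {6,7,8}→1
  4 left: {0,2,7,8}→6  {0,6,7,8}→3  {2,6,7,8}→3  {5,6,7,8}→1
  5 left: {0,2,6,7,8}→12  {0,5,6,7,8}→4  {2,5,6,7,8}→4  {4,5,6,7,8}→1
  6 left: {0,2,5,6,7,8}→20  {0,4,5,6,7,8}→5  {2,4,5,6,7,8}→5  {3,4,5,6,7,8}→1
  7 left: {0,2,4,5,6,7,8}→30  {0,3,4,5,6,7,8}→6  {1,3,4,5,6,7,8}→1  {2,3,4,5,6,7,8}→6
  placing 0:i first → 7 extensions
  placing 1:k first → 42 extensions
  placing 2:l first → 7 extensions
total linear extensions = 56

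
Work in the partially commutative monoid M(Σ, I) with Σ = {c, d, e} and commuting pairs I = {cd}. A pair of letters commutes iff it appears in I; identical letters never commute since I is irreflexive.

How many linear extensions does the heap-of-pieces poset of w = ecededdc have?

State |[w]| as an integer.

piece 0:e — minimal
piece 1:c rests on {0:e}
piece 2:e rests on {1:c}
piece 3:d rests on {2:e}
piece 4:e rests on {3:d}
piece 5:d rests on {4:e}
piece 6:d rests on {5:d}
piece 7:c rests on {4:e}
minimal pieces: {0:e}
ways to finish when only these pieces remain (= sum over removing one remaining piece with nothing left below it):
  1 left: {6}→1  {7}→1
  2 left: {5,6}→1  {6,7}→2
  3 left: {5,6,7}→3
  4 left: {4,5,6,7}→3
  5 left: {3,4,5,6,7}→3
  6 left: {2,3,4,5,6,7}→3
  placing 0:e first → 3 extensions

3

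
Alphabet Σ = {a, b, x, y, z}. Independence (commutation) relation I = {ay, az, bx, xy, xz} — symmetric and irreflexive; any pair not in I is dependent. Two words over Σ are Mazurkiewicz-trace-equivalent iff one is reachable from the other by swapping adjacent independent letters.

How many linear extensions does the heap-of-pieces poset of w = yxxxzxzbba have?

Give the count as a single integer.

126

0(y) covers ∅
1(x) covers ∅
2(x) covers 1:x
3(x) covers 2:x
4(z) covers 0:y
5(x) covers 3:x
6(z) covers 4:z
7(b) covers 6:z
8(b) covers 7:b
9(a) covers 5:x, 8:b
floor of heap: 0:y, 1:x
completions by unplaced set U, small U first (add the entries for U minus each lowest piece of U):
  |U|=1: {9}:1
  |U|=2: {5,9}:1  {8,9}:1
  |U|=3: {3,5,9}:1  {5,8,9}:2  {7,8,9}:1
  |U|=4: {2,3,5,9}:1  {3,5,8,9}:3  {5,7,8,9}:3  {6,7,8,9}:1
  |U|=5: {1,2,3,5,9}:1  {2,3,5,8,9}:4  {3,5,7,8,9}:6  {4,6,7,8,9}:1  {5,6,7,8,9}:4
  |U|=6: {0,4,6,7,8,9}:1  {1,2,3,5,8,9}:5  {2,3,5,7,8,9}:10  {3,5,6,7,8,9}:10  {4,5,6,7,8,9}:5
  |U|=7: {0,4,5,6,7,8,9}:6  {1,2,3,5,7,8,9}:15  {2,3,5,6,7,8,9}:20  {3,4,5,6,7,8,9}:15
  |U|=8: {0,3,4,5,6,7,8,9}:21  {1,2,3,5,6,7,8,9}:35  {2,3,4,5,6,7,8,9}:35
  start at 0(y): 70
  start at 1(x): 56
sum over floor = 126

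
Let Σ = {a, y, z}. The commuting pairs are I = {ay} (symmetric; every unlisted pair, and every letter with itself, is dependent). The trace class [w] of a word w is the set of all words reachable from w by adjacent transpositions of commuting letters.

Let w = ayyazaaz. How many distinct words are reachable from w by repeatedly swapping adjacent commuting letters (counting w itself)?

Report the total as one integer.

piece 0:a — minimal
piece 1:y — minimal
piece 2:y rests on {1:y}
piece 3:a rests on {0:a}
piece 4:z rests on {2:y, 3:a}
piece 5:a rests on {4:z}
piece 6:a rests on {5:a}
piece 7:z rests on {6:a}
minimal pieces: {0:a, 1:y}
ways to finish when only these pieces remain (= sum over removing one remaining piece with nothing left below it):
  1 left: {7}→1
  2 left: {6,7}→1
  3 left: {5,6,7}→1
  4 left: {4,5,6,7}→1
  5 left: {2,4,5,6,7}→1  {3,4,5,6,7}→1
  6 left: {0,3,4,5,6,7}→1  {1,2,4,5,6,7}→1  {2,3,4,5,6,7}→2
  placing 0:a first → 3 extensions
  placing 1:y first → 3 extensions
total linear extensions = 6

6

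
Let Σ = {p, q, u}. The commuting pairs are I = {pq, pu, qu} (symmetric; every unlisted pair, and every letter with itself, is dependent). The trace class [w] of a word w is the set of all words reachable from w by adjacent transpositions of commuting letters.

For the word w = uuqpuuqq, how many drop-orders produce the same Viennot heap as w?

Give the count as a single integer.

#0=u has no predecessor
#1=u depends on [0:u]
#2=q has no predecessor
#3=p has no predecessor
#4=u depends on [1:u]
#5=u depends on [4:u]
#6=q depends on [2:q]
#7=q depends on [6:q]
sources: [0:u, 2:q, 3:p]
N(rest) = Σ N(rest − s) over sources s of rest; N(one piece) = 1:
  size 1 → [3]=1  [5]=1  [7]=1
  size 2 → [3,5]=2  [3,7]=2  [4,5]=1  [5,7]=2  [6,7]=1
  size 3 → [1,4,5]=1  [2,6,7]=1  [3,4,5]=3  [3,5,7]=6  [3,6,7]=3  [4,5,7]=3  [5,6,7]=3
  size 4 → [0,1,4,5]=1  [1,3,4,5]=4  [1,4,5,7]=4  [2,3,6,7]=4  [2,5,6,7]=4  [3,4,5,7]=12  [3,5,6,7]=12  [4,5,6,7]=6
  size 5 → [0,1,3,4,5]=5  [0,1,4,5,7]=5  [1,3,4,5,7]=20  [1,4,5,6,7]=10  [2,3,5,6,7]=20  [2,4,5,6,7]=10  [3,4,5,6,7]=30
  size 6 → [0,1,3,4,5,7]=30  [0,1,4,5,6,7]=15  [1,2,4,5,6,7]=20  [1,3,4,5,6,7]=60  [2,3,4,5,6,7]=60
  first=0(u) contributes 140
  first=2(q) contributes 105
  first=3(p) contributes 35
|[w]| = 280

280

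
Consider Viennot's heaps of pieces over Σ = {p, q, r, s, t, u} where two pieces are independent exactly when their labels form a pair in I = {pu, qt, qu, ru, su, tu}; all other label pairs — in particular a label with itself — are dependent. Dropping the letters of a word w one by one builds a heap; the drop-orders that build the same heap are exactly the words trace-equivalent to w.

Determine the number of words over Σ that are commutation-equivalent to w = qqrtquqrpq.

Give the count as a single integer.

30

#0=q has no predecessor
#1=q depends on [0:q]
#2=r depends on [1:q]
#3=t depends on [2:r]
#4=q depends on [2:r]
#5=u has no predecessor
#6=q depends on [4:q]
#7=r depends on [3:t, 6:q]
#8=p depends on [7:r]
#9=q depends on [8:p]
sources: [0:q, 5:u]
N(rest) = Σ N(rest − s) over sources s of rest; N(one piece) = 1:
  size 1 → [5]=1  [9]=1
  size 2 → [5,9]=2  [8,9]=1
  size 3 → [5,8,9]=3  [7,8,9]=1
  size 4 → [3,7,8,9]=1  [5,7,8,9]=4  [6,7,8,9]=1
  size 5 → [3,5,7,8,9]=5  [3,6,7,8,9]=2  [4,6,7,8,9]=1  [5,6,7,8,9]=5
  size 6 → [3,4,6,7,8,9]=3  [3,5,6,7,8,9]=12  [4,5,6,7,8,9]=6
  size 7 → [2,3,4,6,7,8,9]=3  [3,4,5,6,7,8,9]=21
  size 8 → [1,2,3,4,6,7,8,9]=3  [2,3,4,5,6,7,8,9]=24
  first=0(q) contributes 27
  first=5(u) contributes 3
|[w]| = 30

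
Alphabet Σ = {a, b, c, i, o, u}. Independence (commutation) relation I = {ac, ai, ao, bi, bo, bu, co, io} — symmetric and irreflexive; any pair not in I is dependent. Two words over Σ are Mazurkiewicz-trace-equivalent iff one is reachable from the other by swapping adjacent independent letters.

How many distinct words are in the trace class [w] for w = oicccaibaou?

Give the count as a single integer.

720

0(o) covers ∅
1(i) covers ∅
2(c) covers 1:i
3(c) covers 2:c
4(c) covers 3:c
5(a) covers ∅
6(i) covers 4:c
7(b) covers 4:c, 5:a
8(a) covers 7:b
9(o) covers 0:o
10(u) covers 6:i, 8:a, 9:o
floor of heap: 0:o, 1:i, 5:a
completions by unplaced set U, small U first (add the entries for U minus each lowest piece of U):
  |U|=1: {10}:1
  |U|=2: {6,10}:1  {8,10}:1  {9,10}:1
  |U|=3: {0,9,10}:1  {6,8,10}:2  {6,9,10}:2  {7,8,10}:1  {8,9,10}:2
  |U|=4: {0,6,9,10}:3  {0,8,9,10}:3  {5,7,8,10}:1  {6,7,8,10}:3  {6,8,9,10}:6  {7,8,9,10}:3
  |U|=5: {0,6,8,9,10}:12  {0,7,8,9,10}:6  {4,6,7,8,10}:3  {5,6,7,8,10}:4  {5,7,8,9,10}:4  {6,7,8,9,10}:12
  |U|=6: {0,5,7,8,9,10}:10  {0,6,7,8,9,10}:30  {3,4,6,7,8,10}:3  {4,5,6,7,8,10}:7  {4,6,7,8,9,10}:15  {5,6,7,8,9,10}:20
  |U|=7: {0,4,6,7,8,9,10}:45  {0,5,6,7,8,9,10}:60  {2,3,4,6,7,8,10}:3  {3,4,5,6,7,8,10}:10  {3,4,6,7,8,9,10}:18  {4,5,6,7,8,9,10}:42
  |U|=8: {0,3,4,6,7,8,9,10}:63  {0,4,5,6,7,8,9,10}:147  {1,2,3,4,6,7,8,10}:3  {2,3,4,5,6,7,8,10}:13  {2,3,4,6,7,8,9,10}:21  {3,4,5,6,7,8,9,10}:70
  |U|=9: {0,2,3,4,6,7,8,9,10}:84  {0,3,4,5,6,7,8,9,10}:280  {1,2,3,4,5,6,7,8,10}:16  {1,2,3,4,6,7,8,9,10}:24  {2,3,4,5,6,7,8,9,10}:104
  start at 0(o): 144
  start at 1(i): 468
  start at 5(a): 108
sum over floor = 720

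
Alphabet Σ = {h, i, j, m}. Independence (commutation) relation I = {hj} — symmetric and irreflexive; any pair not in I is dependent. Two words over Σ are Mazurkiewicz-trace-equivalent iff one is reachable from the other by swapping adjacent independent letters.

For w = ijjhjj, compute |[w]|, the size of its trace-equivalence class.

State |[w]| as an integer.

5

drop 0:i onto floor
drop 1:j onto {0:i}
drop 2:j onto {1:j}
drop 3:h onto {0:i}
drop 4:j onto {2:j}
drop 5:j onto {4:j}
ground layer = {0:i}
drop-orders for the pieces not yet dropped (sum over which currently-grounded one goes next):
  1 to go: {3} 1  {5} 1
  2 to go: {3,5} 2  {4,5} 1
  3 to go: {2,4,5} 1  {3,4,5} 3
  4 to go: {1,2,4,5} 1  {2,3,4,5} 4
  if 0:i drops first: 5 orders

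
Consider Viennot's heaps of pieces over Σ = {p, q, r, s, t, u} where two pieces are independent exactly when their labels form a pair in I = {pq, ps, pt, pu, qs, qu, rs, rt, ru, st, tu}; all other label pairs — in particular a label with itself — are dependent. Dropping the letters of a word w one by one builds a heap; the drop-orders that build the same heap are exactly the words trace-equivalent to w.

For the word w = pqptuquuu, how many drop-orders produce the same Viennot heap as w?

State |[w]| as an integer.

#0=p has no predecessor
#1=q has no predecessor
#2=p depends on [0:p]
#3=t depends on [1:q]
#4=u has no predecessor
#5=q depends on [3:t]
#6=u depends on [4:u]
#7=u depends on [6:u]
#8=u depends on [7:u]
sources: [0:p, 1:q, 4:u]
N(rest) = Σ N(rest − s) over sources s of rest; N(one piece) = 1:
  size 1 → [2]=1  [5]=1  [8]=1
  size 2 → [0,2]=1  [2,5]=2  [2,8]=2  [3,5]=1  [5,8]=2  [7,8]=1
  size 3 → [0,2,5]=3  [0,2,8]=3  [1,3,5]=1  [2,3,5]=3  [2,5,8]=6  [2,7,8]=3  [3,5,8]=3  [5,7,8]=3  [6,7,8]=1
  size 4 → [0,2,3,5]=6  [0,2,5,8]=12  [0,2,7,8]=6  [1,2,3,5]=4  [1,3,5,8]=4  [2,3,5,8]=12  [2,5,7,8]=12  [2,6,7,8]=4  [3,5,7,8]=6  [4,6,7,8]=1  [5,6,7,8]=4
  size 5 → [0,1,2,3,5]=10  [0,2,3,5,8]=30  [0,2,5,7,8]=30  [0,2,6,7,8]=10  [1,2,3,5,8]=20  [1,3,5,7,8]=10  [2,3,5,7,8]=30  [2,4,6,7,8]=5  [2,5,6,7,8]=20  [3,5,6,7,8]=10  [4,5,6,7,8]=5
  size 6 → [0,1,2,3,5,8]=60  [0,2,3,5,7,8]=90  [0,2,4,6,7,8]=15  [0,2,5,6,7,8]=60  [1,2,3,5,7,8]=60  [1,3,5,6,7,8]=20  [2,3,5,6,7,8]=60  [2,4,5,6,7,8]=30  [3,4,5,6,7,8]=15
  size 7 → [0,1,2,3,5,7,8]=210  [0,2,3,5,6,7,8]=210  [0,2,4,5,6,7,8]=105  [1,2,3,5,6,7,8]=140  [1,3,4,5,6,7,8]=35  [2,3,4,5,6,7,8]=105
  first=0(p) contributes 280
  first=1(q) contributes 420
  first=4(u) contributes 560
|[w]| = 1260

1260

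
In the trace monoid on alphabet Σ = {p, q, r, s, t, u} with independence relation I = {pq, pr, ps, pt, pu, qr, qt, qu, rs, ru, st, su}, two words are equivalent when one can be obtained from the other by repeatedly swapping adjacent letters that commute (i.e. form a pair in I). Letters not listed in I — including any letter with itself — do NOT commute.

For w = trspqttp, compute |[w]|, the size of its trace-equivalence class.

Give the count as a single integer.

420

#0=t has no predecessor
#1=r depends on [0:t]
#2=s has no predecessor
#3=p has no predecessor
#4=q depends on [2:s]
#5=t depends on [1:r]
#6=t depends on [5:t]
#7=p depends on [3:p]
sources: [0:t, 2:s, 3:p]
N(rest) = Σ N(rest − s) over sources s of rest; N(one piece) = 1:
  size 1 → [4]=1  [6]=1  [7]=1
  size 2 → [2,4]=1  [3,7]=1  [4,6]=2  [4,7]=2  [5,6]=1  [6,7]=2
  size 3 → [1,5,6]=1  [2,4,6]=3  [2,4,7]=3  [3,4,7]=3  [3,6,7]=3  [4,5,6]=3  [4,6,7]=6  [5,6,7]=3
  size 4 → [0,1,5,6]=1  [1,4,5,6]=4  [1,5,6,7]=4  [2,3,4,7]=6  [2,4,5,6]=6  [2,4,6,7]=12  [3,4,6,7]=12  [3,5,6,7]=6  [4,5,6,7]=12
  size 5 → [0,1,4,5,6]=5  [0,1,5,6,7]=5  [1,2,4,5,6]=10  [1,3,5,6,7]=10  [1,4,5,6,7]=20  [2,3,4,6,7]=30  [2,4,5,6,7]=30  [3,4,5,6,7]=30
  size 6 → [0,1,2,4,5,6]=15  [0,1,3,5,6,7]=15  [0,1,4,5,6,7]=30  [1,2,4,5,6,7]=60  [1,3,4,5,6,7]=60  [2,3,4,5,6,7]=90
  first=0(t) contributes 210
  first=2(s) contributes 105
  first=3(p) contributes 105
|[w]| = 420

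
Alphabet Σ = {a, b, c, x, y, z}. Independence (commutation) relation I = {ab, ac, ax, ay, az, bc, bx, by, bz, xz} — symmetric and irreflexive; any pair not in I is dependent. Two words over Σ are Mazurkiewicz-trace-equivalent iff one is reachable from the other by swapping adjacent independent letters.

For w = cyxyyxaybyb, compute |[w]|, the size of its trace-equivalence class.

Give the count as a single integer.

495

drop 0:c onto floor
drop 1:y onto {0:c}
drop 2:x onto {1:y}
drop 3:y onto {2:x}
drop 4:y onto {3:y}
drop 5:x onto {4:y}
drop 6:a onto floor
drop 7:y onto {5:x}
drop 8:b onto floor
drop 9:y onto {7:y}
drop 10:b onto {8:b}
ground layer = {0:c, 6:a, 8:b}
drop-orders for the pieces not yet dropped (sum over which currently-grounded one goes next):
  1 to go: {6} 1  {9} 1  {10} 1
  2 to go: {6,9} 2  {6,10} 2  {7,9} 1  {8,10} 1  {9,10} 2
  3 to go: {5,7,9} 1  {6,7,9} 3  {6,8,10} 3  {6,9,10} 6  {7,9,10} 3  {8,9,10} 3
  4 to go: {4,5,7,9} 1  {5,6,7,9} 4  {5,7,9,10} 4  {6,7,9,10} 12  {6,8,9,10} 12  {7,8,9,10} 6
  5 to go: {3,4,5,7,9} 1  {4,5,6,7,9} 5  {4,5,7,9,10} 5  {5,6,7,9,10} 20  {5,7,8,9,10} 10  {6,7,8,9,10} 30
  6 to go: {2,3,4,5,7,9} 1  {3,4,5,6,7,9} 6  {3,4,5,7,9,10} 6  {4,5,6,7,9,10} 30  {4,5,7,8,9,10} 15  {5,6,7,8,9,10} 60
  7 to go: {1,2,3,4,5,7,9} 1  {2,3,4,5,6,7,9} 7  {2,3,4,5,7,9,10} 7  {3,4,5,6,7,9,10} 42  {3,4,5,7,8,9,10} 21  {4,5,6,7,8,9,10} 105
  8 to go: {0,1,2,3,4,5,7,9} 1  {1,2,3,4,5,6,7,9} 8  {1,2,3,4,5,7,9,10} 8  {2,3,4,5,6,7,9,10} 56  {2,3,4,5,7,8,9,10} 28  {3,4,5,6,7,8,9,10} 168
  9 to go: {0,1,2,3,4,5,6,7,9} 9  {0,1,2,3,4,5,7,9,10} 9  {1,2,3,4,5,6,7,9,10} 72  {1,2,3,4,5,7,8,9,10} 36  {2,3,4,5,6,7,8,9,10} 252
  if 0:c drops first: 360 orders
  if 6:a drops first: 45 orders
  if 8:b drops first: 90 orders
heap linearizations: 495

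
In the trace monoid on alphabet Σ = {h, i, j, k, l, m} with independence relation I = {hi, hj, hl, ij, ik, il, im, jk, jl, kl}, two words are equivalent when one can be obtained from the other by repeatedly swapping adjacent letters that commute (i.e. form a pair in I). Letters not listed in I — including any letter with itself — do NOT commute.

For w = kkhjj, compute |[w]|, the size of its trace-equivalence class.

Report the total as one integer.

piece 0:k — minimal
piece 1:k rests on {0:k}
piece 2:h rests on {1:k}
piece 3:j — minimal
piece 4:j rests on {3:j}
minimal pieces: {0:k, 3:j}
ways to finish when only these pieces remain (= sum over removing one remaining piece with nothing left below it):
  1 left: {2}→1  {4}→1
  2 left: {1,2}→1  {2,4}→2  {3,4}→1
  3 left: {0,1,2}→1  {1,2,4}→3  {2,3,4}→3
  placing 0:k first → 6 extensions
  placing 3:j first → 4 extensions
total linear extensions = 10

10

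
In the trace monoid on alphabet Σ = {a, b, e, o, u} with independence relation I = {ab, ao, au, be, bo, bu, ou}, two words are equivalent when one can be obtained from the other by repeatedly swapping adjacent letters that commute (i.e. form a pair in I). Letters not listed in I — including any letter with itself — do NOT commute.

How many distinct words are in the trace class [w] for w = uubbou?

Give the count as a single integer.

60

drop 0:u onto floor
drop 1:u onto {0:u}
drop 2:b onto floor
drop 3:b onto {2:b}
drop 4:o onto floor
drop 5:u onto {1:u}
ground layer = {0:u, 2:b, 4:o}
drop-orders for the pieces not yet dropped (sum over which currently-grounded one goes next):
  1 to go: {3} 1  {4} 1  {5} 1
  2 to go: {1,5} 1  {2,3} 1  {3,4} 2  {3,5} 2  {4,5} 2
  3 to go: {0,1,5} 1  {1,3,5} 3  {1,4,5} 3  {2,3,4} 3  {2,3,5} 3  {3,4,5} 6
  4 to go: {0,1,3,5} 4  {0,1,4,5} 4  {1,2,3,5} 6  {1,3,4,5} 12  {2,3,4,5} 12
  if 0:u drops first: 30 orders
  if 2:b drops first: 20 orders
  if 4:o drops first: 10 orders
heap linearizations: 60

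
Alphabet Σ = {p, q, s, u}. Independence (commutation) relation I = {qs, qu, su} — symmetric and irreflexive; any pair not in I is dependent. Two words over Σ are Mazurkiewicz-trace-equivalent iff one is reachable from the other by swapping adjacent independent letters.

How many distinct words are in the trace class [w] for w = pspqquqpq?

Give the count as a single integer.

drop 0:p onto floor
drop 1:s onto {0:p}
drop 2:p onto {1:s}
drop 3:q onto {2:p}
drop 4:q onto {3:q}
drop 5:u onto {2:p}
drop 6:q onto {4:q}
drop 7:p onto {5:u, 6:q}
drop 8:q onto {7:p}
ground layer = {0:p}
drop-orders for the pieces not yet dropped (sum over which currently-grounded one goes next):
  1 to go: {8} 1
  2 to go: {7,8} 1
  3 to go: {5,7,8} 1  {6,7,8} 1
  4 to go: {4,6,7,8} 1  {5,6,7,8} 2
  5 to go: {3,4,6,7,8} 1  {4,5,6,7,8} 3
  6 to go: {3,4,5,6,7,8} 4
  7 to go: {2,3,4,5,6,7,8} 4
  if 0:p drops first: 4 orders

4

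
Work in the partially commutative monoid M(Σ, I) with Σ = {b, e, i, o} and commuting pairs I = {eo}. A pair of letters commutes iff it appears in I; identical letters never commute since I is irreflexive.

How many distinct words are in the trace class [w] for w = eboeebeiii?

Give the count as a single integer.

3

#0=e has no predecessor
#1=b depends on [0:e]
#2=o depends on [1:b]
#3=e depends on [1:b]
#4=e depends on [3:e]
#5=b depends on [2:o, 4:e]
#6=e depends on [5:b]
#7=i depends on [6:e]
#8=i depends on [7:i]
#9=i depends on [8:i]
sources: [0:e]
N(rest) = Σ N(rest − s) over sources s of rest; N(one piece) = 1:
  size 1 → [9]=1
  size 2 → [8,9]=1
  size 3 → [7,8,9]=1
  size 4 → [6,7,8,9]=1
  size 5 → [5,6,7,8,9]=1
  size 6 → [2,5,6,7,8,9]=1  [4,5,6,7,8,9]=1
  size 7 → [2,4,5,6,7,8,9]=2  [3,4,5,6,7,8,9]=1
  size 8 → [2,3,4,5,6,7,8,9]=3
  first=0(e) contributes 3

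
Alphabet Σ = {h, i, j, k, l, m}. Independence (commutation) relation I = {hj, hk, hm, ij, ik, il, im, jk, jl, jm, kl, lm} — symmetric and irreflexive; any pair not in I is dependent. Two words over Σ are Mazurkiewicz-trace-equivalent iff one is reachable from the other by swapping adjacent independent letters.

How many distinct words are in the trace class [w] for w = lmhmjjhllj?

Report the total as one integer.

2520

0(l) covers ∅
1(m) covers ∅
2(h) covers 0:l
3(m) covers 1:m
4(j) covers ∅
5(j) covers 4:j
6(h) covers 2:h
7(l) covers 6:h
8(l) covers 7:l
9(j) covers 5:j
floor of heap: 0:l, 1:m, 4:j
completions by unplaced set U, small U first (add the entries for U minus each lowest piece of U):
  |U|=1: {3}:1  {8}:1  {9}:1
  |U|=2: {1,3}:1  {3,8}:2  {3,9}:2  {5,9}:1  {7,8}:1  {8,9}:2
  |U|=3: {1,3,8}:3  {1,3,9}:3  {3,5,9}:3  {3,7,8}:3  {3,8,9}:6  {4,5,9}:1  {5,8,9}:3  {6,7,8}:1  {7,8,9}:3
  |U|=4: {1,3,5,9}:6  {1,3,7,8}:6  {1,3,8,9}:12  {2,6,7,8}:1  {3,4,5,9}:4  {3,5,8,9}:12  {3,6,7,8}:4  {3,7,8,9}:12  {4,5,8,9}:4  {5,7,8,9}:6  {6,7,8,9}:4
  |U|=5: {0,2,6,7,8}:1  {1,3,4,5,9}:10  {1,3,5,8,9}:30  {1,3,6,7,8}:10  {1,3,7,8,9}:30  {2,3,6,7,8}:5  {2,6,7,8,9}:5  {3,4,5,8,9}:20  {3,5,7,8,9}:30  {3,6,7,8,9}:20  {4,5,7,8,9}:10  {5,6,7,8,9}:10
  |U|=6: {0,2,3,6,7,8}:6  {0,2,6,7,8,9}:6  {1,2,3,6,7,8}:15  {1,3,4,5,8,9}:60  {1,3,5,7,8,9}:90  {1,3,6,7,8,9}:60  {2,3,6,7,8,9}:30  {2,5,6,7,8,9}:15  {3,4,5,7,8,9}:60  {3,5,6,7,8,9}:60  {4,5,6,7,8,9}:20
  |U|=7: {0,1,2,3,6,7,8}:21  {0,2,3,6,7,8,9}:42  {0,2,5,6,7,8,9}:21  {1,2,3,6,7,8,9}:105  {1,3,4,5,7,8,9}:210  {1,3,5,6,7,8,9}:210  {2,3,5,6,7,8,9}:105  {2,4,5,6,7,8,9}:35  {3,4,5,6,7,8,9}:140
  |U|=8: {0,1,2,3,6,7,8,9}:168  {0,2,3,5,6,7,8,9}:168  {0,2,4,5,6,7,8,9}:56  {1,2,3,5,6,7,8,9}:420  {1,3,4,5,6,7,8,9}:560  {2,3,4,5,6,7,8,9}:280
  start at 0(l): 1260
  start at 1(m): 504
  start at 4(j): 756
sum over floor = 2520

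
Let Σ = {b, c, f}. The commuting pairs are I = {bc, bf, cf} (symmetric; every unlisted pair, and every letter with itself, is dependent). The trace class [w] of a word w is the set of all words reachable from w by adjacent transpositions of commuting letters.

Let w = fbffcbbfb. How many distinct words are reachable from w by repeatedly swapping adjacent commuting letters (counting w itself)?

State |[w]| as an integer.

630

0(f) covers ∅
1(b) covers ∅
2(f) covers 0:f
3(f) covers 2:f
4(c) covers ∅
5(b) covers 1:b
6(b) covers 5:b
7(f) covers 3:f
8(b) covers 6:b
floor of heap: 0:f, 1:b, 4:c
completions by unplaced set U, small U first (add the entries for U minus each lowest piece of U):
  |U|=1: {4}:1  {7}:1  {8}:1
  |U|=2: {3,7}:1  {4,7}:2  {4,8}:2  {6,8}:1  {7,8}:2
  |U|=3: {2,3,7}:1  {3,4,7}:3  {3,7,8}:3  {4,6,8}:3  {4,7,8}:6  {5,6,8}:1  {6,7,8}:3
  |U|=4: {0,2,3,7}:1  {1,5,6,8}:1  {2,3,4,7}:4  {2,3,7,8}:4  {3,4,7,8}:12  {3,6,7,8}:6  {4,5,6,8}:4  {4,6,7,8}:12  {5,6,7,8}:4
  |U|=5: {0,2,3,4,7}:5  {0,2,3,7,8}:5  {1,4,5,6,8}:5  {1,5,6,7,8}:5  {2,3,4,7,8}:20  {2,3,6,7,8}:10  {3,4,6,7,8}:30  {3,5,6,7,8}:10  {4,5,6,7,8}:20
  |U|=6: {0,2,3,4,7,8}:30  {0,2,3,6,7,8}:15  {1,3,5,6,7,8}:15  {1,4,5,6,7,8}:30  {2,3,4,6,7,8}:60  {2,3,5,6,7,8}:20  {3,4,5,6,7,8}:60
  |U|=7: {0,2,3,4,6,7,8}:105  {0,2,3,5,6,7,8}:35  {1,2,3,5,6,7,8}:35  {1,3,4,5,6,7,8}:105  {2,3,4,5,6,7,8}:140
  start at 0(f): 280
  start at 1(b): 280
  start at 4(c): 70
sum over floor = 630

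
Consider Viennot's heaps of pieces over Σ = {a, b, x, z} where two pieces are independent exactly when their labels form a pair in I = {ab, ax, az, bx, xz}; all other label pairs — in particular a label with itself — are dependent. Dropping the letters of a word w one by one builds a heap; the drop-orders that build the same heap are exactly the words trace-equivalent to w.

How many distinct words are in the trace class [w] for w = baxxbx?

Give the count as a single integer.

60

piece 0:b — minimal
piece 1:a — minimal
piece 2:x — minimal
piece 3:x rests on {2:x}
piece 4:b rests on {0:b}
piece 5:x rests on {3:x}
minimal pieces: {0:b, 1:a, 2:x}
ways to finish when only these pieces remain (= sum over removing one remaining piece with nothing left below it):
  1 left: {1}→1  {4}→1  {5}→1
  2 left: {0,4}→1  {1,4}→2  {1,5}→2  {3,5}→1  {4,5}→2
  3 left: {0,1,4}→3  {0,4,5}→3  {1,3,5}→3  {1,4,5}→6  {2,3,5}→1  {3,4,5}→3
  4 left: {0,1,4,5}→12  {0,3,4,5}→6  {1,2,3,5}→4  {1,3,4,5}→12  {2,3,4,5}→4
  placing 0:b first → 20 extensions
  placing 1:a first → 10 extensions
  placing 2:x first → 30 extensions
total linear extensions = 60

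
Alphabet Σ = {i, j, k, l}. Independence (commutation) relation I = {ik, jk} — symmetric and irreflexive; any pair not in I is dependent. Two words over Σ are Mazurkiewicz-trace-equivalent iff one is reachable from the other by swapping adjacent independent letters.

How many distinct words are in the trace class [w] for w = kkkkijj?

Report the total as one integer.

35

drop 0:k onto floor
drop 1:k onto {0:k}
drop 2:k onto {1:k}
drop 3:k onto {2:k}
drop 4:i onto floor
drop 5:j onto {4:i}
drop 6:j onto {5:j}
ground layer = {0:k, 4:i}
drop-orders for the pieces not yet dropped (sum over which currently-grounded one goes next):
  1 to go: {3} 1  {6} 1
  2 to go: {2,3} 1  {3,6} 2  {5,6} 1
  3 to go: {1,2,3} 1  {2,3,6} 3  {3,5,6} 3  {4,5,6} 1
  4 to go: {0,1,2,3} 1  {1,2,3,6} 4  {2,3,5,6} 6  {3,4,5,6} 4
  5 to go: {0,1,2,3,6} 5  {1,2,3,5,6} 10  {2,3,4,5,6} 10
  if 0:k drops first: 20 orders
  if 4:i drops first: 15 orders
heap linearizations: 35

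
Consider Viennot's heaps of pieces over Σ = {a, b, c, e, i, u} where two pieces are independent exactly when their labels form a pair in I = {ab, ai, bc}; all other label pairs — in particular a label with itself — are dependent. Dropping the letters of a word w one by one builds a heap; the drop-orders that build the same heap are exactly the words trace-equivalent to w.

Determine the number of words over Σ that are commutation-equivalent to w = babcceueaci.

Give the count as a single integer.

10

0(b) covers ∅
1(a) covers ∅
2(b) covers 0:b
3(c) covers 1:a
4(c) covers 3:c
5(e) covers 2:b, 4:c
6(u) covers 5:e
7(e) covers 6:u
8(a) covers 7:e
9(c) covers 8:a
10(i) covers 9:c
floor of heap: 0:b, 1:a
completions by unplaced set U, small U first (add the entries for U minus each lowest piece of U):
  |U|=1: {10}:1
  |U|=2: {9,10}:1
  |U|=3: {8,9,10}:1
  |U|=4: {7,8,9,10}:1
  |U|=5: {6,7,8,9,10}:1
  |U|=6: {5,6,7,8,9,10}:1
  |U|=7: {2,5,6,7,8,9,10}:1  {4,5,6,7,8,9,10}:1
  |U|=8: {0,2,5,6,7,8,9,10}:1  {2,4,5,6,7,8,9,10}:2  {3,4,5,6,7,8,9,10}:1
  |U|=9: {0,2,4,5,6,7,8,9,10}:3  {1,3,4,5,6,7,8,9,10}:1  {2,3,4,5,6,7,8,9,10}:3
  start at 0(b): 4
  start at 1(a): 6
sum over floor = 10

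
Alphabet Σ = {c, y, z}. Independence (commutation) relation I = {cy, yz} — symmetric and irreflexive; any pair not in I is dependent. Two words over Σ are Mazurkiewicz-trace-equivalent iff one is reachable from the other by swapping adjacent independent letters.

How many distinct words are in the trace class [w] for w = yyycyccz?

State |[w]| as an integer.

0(y) covers ∅
1(y) covers 0:y
2(y) covers 1:y
3(c) covers ∅
4(y) covers 2:y
5(c) covers 3:c
6(c) covers 5:c
7(z) covers 6:c
floor of heap: 0:y, 3:c
completions by unplaced set U, small U first (add the entries for U minus each lowest piece of U):
  |U|=1: {4}:1  {7}:1
  |U|=2: {2,4}:1  {4,7}:2  {6,7}:1
  |U|=3: {1,2,4}:1  {2,4,7}:3  {4,6,7}:3  {5,6,7}:1
  |U|=4: {0,1,2,4}:1  {1,2,4,7}:4  {2,4,6,7}:6  {3,5,6,7}:1  {4,5,6,7}:4
  |U|=5: {0,1,2,4,7}:5  {1,2,4,6,7}:10  {2,4,5,6,7}:10  {3,4,5,6,7}:5
  |U|=6: {0,1,2,4,6,7}:15  {1,2,4,5,6,7}:20  {2,3,4,5,6,7}:15
  start at 0(y): 35
  start at 3(c): 35
sum over floor = 70

70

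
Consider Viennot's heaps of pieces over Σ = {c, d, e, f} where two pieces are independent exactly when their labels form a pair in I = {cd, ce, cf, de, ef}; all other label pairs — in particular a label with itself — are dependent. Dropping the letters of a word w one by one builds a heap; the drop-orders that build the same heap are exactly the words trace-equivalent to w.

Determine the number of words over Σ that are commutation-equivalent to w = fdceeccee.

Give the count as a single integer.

drop 0:f onto floor
drop 1:d onto {0:f}
drop 2:c onto floor
drop 3:e onto floor
drop 4:e onto {3:e}
drop 5:c onto {2:c}
drop 6:c onto {5:c}
drop 7:e onto {4:e}
drop 8:e onto {7:e}
ground layer = {0:f, 2:c, 3:e}
drop-orders for the pieces not yet dropped (sum over which currently-grounded one goes next):
  1 to go: {1} 1  {6} 1  {8} 1
  2 to go: {0,1} 1  {1,6} 2  {1,8} 2  {5,6} 1  {6,8} 2  {7,8} 1
  3 to go: {0,1,6} 3  {0,1,8} 3  {1,5,6} 3  {1,6,8} 6  {1,7,8} 3  {2,5,6} 1  {4,7,8} 1  {5,6,8} 3  {6,7,8} 3
  4 to go: {0,1,5,6} 6  {0,1,6,8} 12  {0,1,7,8} 6  {1,2,5,6} 4  {1,4,7,8} 4  {1,5,6,8} 12  {1,6,7,8} 12  {2,5,6,8} 4  {3,4,7,8} 1  {4,6,7,8} 4  {5,6,7,8} 6
  5 to go: {0,1,2,5,6} 10  {0,1,4,7,8} 10  {0,1,5,6,8} 30  {0,1,6,7,8} 30  {1,2,5,6,8} 20  {1,3,4,7,8} 5  {1,4,6,7,8} 20  {1,5,6,7,8} 30  {2,5,6,7,8} 10  {3,4,6,7,8} 5  {4,5,6,7,8} 10
  6 to go: {0,1,2,5,6,8} 60  {0,1,3,4,7,8} 15  {0,1,4,6,7,8} 60  {0,1,5,6,7,8} 90  {1,2,5,6,7,8} 60  {1,3,4,6,7,8} 30  {1,4,5,6,7,8} 60  {2,4,5,6,7,8} 20  {3,4,5,6,7,8} 15
  7 to go: {0,1,2,5,6,7,8} 210  {0,1,3,4,6,7,8} 105  {0,1,4,5,6,7,8} 210  {1,2,4,5,6,7,8} 140  {1,3,4,5,6,7,8} 105  {2,3,4,5,6,7,8} 35
  if 0:f drops first: 280 orders
  if 2:c drops first: 420 orders
  if 3:e drops first: 560 orders
heap linearizations: 1260

1260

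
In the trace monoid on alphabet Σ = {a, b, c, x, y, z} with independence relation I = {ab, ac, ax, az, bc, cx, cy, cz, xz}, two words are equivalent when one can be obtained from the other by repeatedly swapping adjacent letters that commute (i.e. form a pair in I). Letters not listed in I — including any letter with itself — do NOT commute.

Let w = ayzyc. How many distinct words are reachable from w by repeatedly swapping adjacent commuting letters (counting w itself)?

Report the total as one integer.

piece 0:a — minimal
piece 1:y rests on {0:a}
piece 2:z rests on {1:y}
piece 3:y rests on {2:z}
piece 4:c — minimal
minimal pieces: {0:a, 4:c}
ways to finish when only these pieces remain (= sum over removing one remaining piece with nothing left below it):
  1 left: {3}→1  {4}→1
  2 left: {2,3}→1  {3,4}→2
  3 left: {1,2,3}→1  {2,3,4}→3
  placing 0:a first → 4 extensions
  placing 4:c first → 1 extensions
total linear extensions = 5

5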